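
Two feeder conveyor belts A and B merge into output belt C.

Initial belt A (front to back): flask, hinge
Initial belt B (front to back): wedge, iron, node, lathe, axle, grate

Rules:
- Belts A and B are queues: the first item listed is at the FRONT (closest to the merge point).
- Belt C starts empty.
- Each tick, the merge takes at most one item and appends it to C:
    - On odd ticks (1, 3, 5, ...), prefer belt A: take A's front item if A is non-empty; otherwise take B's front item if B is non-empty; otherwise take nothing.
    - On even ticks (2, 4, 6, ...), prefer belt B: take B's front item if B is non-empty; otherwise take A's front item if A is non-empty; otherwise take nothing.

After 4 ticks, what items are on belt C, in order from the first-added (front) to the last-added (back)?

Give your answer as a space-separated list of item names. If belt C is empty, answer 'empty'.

Tick 1: prefer A, take flask from A; A=[hinge] B=[wedge,iron,node,lathe,axle,grate] C=[flask]
Tick 2: prefer B, take wedge from B; A=[hinge] B=[iron,node,lathe,axle,grate] C=[flask,wedge]
Tick 3: prefer A, take hinge from A; A=[-] B=[iron,node,lathe,axle,grate] C=[flask,wedge,hinge]
Tick 4: prefer B, take iron from B; A=[-] B=[node,lathe,axle,grate] C=[flask,wedge,hinge,iron]

Answer: flask wedge hinge iron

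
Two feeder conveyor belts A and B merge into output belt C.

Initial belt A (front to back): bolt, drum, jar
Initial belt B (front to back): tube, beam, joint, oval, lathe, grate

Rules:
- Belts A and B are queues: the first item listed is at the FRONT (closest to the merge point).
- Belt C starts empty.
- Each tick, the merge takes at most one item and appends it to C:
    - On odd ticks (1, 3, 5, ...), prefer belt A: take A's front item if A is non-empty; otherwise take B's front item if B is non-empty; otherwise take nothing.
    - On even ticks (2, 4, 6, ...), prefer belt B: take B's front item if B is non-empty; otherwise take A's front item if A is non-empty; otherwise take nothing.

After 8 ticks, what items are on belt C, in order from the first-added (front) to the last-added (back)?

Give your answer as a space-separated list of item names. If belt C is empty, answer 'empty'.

Answer: bolt tube drum beam jar joint oval lathe

Derivation:
Tick 1: prefer A, take bolt from A; A=[drum,jar] B=[tube,beam,joint,oval,lathe,grate] C=[bolt]
Tick 2: prefer B, take tube from B; A=[drum,jar] B=[beam,joint,oval,lathe,grate] C=[bolt,tube]
Tick 3: prefer A, take drum from A; A=[jar] B=[beam,joint,oval,lathe,grate] C=[bolt,tube,drum]
Tick 4: prefer B, take beam from B; A=[jar] B=[joint,oval,lathe,grate] C=[bolt,tube,drum,beam]
Tick 5: prefer A, take jar from A; A=[-] B=[joint,oval,lathe,grate] C=[bolt,tube,drum,beam,jar]
Tick 6: prefer B, take joint from B; A=[-] B=[oval,lathe,grate] C=[bolt,tube,drum,beam,jar,joint]
Tick 7: prefer A, take oval from B; A=[-] B=[lathe,grate] C=[bolt,tube,drum,beam,jar,joint,oval]
Tick 8: prefer B, take lathe from B; A=[-] B=[grate] C=[bolt,tube,drum,beam,jar,joint,oval,lathe]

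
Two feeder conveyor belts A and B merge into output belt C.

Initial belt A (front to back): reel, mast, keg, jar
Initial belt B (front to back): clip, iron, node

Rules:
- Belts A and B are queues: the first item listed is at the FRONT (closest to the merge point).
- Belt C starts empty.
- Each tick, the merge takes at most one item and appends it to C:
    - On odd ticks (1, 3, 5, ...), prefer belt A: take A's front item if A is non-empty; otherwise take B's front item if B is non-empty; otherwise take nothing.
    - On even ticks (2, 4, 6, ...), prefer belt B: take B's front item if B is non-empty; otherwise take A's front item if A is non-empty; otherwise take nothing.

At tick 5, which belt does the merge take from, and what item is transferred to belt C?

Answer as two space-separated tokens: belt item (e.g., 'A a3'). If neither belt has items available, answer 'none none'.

Answer: A keg

Derivation:
Tick 1: prefer A, take reel from A; A=[mast,keg,jar] B=[clip,iron,node] C=[reel]
Tick 2: prefer B, take clip from B; A=[mast,keg,jar] B=[iron,node] C=[reel,clip]
Tick 3: prefer A, take mast from A; A=[keg,jar] B=[iron,node] C=[reel,clip,mast]
Tick 4: prefer B, take iron from B; A=[keg,jar] B=[node] C=[reel,clip,mast,iron]
Tick 5: prefer A, take keg from A; A=[jar] B=[node] C=[reel,clip,mast,iron,keg]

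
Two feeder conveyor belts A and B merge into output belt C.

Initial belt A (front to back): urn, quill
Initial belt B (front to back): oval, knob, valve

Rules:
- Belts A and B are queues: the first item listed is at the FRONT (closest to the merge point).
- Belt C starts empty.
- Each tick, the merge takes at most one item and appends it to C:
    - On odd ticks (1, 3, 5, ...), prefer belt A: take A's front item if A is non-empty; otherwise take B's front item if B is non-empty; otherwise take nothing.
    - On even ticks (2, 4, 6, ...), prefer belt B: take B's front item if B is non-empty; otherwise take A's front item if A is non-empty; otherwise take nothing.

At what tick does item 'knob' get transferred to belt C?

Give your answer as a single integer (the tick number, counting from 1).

Tick 1: prefer A, take urn from A; A=[quill] B=[oval,knob,valve] C=[urn]
Tick 2: prefer B, take oval from B; A=[quill] B=[knob,valve] C=[urn,oval]
Tick 3: prefer A, take quill from A; A=[-] B=[knob,valve] C=[urn,oval,quill]
Tick 4: prefer B, take knob from B; A=[-] B=[valve] C=[urn,oval,quill,knob]

Answer: 4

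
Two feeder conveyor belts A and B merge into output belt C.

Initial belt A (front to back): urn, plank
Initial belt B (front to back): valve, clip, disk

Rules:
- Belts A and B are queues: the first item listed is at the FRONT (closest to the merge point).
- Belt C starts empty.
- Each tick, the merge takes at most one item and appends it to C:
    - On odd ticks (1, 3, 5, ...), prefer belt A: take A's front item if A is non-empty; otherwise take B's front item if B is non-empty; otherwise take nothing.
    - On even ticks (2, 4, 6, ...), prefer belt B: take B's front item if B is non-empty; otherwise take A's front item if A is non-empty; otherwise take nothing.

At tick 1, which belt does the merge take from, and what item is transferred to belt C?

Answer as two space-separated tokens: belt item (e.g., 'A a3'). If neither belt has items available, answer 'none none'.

Tick 1: prefer A, take urn from A; A=[plank] B=[valve,clip,disk] C=[urn]

Answer: A urn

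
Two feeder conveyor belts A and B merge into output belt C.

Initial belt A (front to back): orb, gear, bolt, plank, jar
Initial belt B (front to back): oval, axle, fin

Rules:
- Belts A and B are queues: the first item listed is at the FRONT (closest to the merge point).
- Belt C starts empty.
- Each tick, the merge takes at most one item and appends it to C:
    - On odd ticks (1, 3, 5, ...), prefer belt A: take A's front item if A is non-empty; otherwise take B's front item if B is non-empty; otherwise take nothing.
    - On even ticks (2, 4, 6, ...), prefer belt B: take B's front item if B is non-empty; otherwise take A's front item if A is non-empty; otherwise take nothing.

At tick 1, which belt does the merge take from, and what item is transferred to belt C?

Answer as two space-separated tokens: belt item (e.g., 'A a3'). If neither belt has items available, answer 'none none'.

Tick 1: prefer A, take orb from A; A=[gear,bolt,plank,jar] B=[oval,axle,fin] C=[orb]

Answer: A orb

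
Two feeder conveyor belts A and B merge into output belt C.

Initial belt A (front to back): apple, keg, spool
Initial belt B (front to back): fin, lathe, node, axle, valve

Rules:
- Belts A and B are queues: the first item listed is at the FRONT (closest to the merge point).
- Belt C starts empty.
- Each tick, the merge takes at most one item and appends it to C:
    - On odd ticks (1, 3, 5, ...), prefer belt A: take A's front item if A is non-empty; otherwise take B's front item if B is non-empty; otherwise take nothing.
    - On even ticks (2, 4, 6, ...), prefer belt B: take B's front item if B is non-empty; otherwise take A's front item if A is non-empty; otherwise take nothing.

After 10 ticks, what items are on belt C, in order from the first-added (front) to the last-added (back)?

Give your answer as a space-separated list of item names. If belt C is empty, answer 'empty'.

Tick 1: prefer A, take apple from A; A=[keg,spool] B=[fin,lathe,node,axle,valve] C=[apple]
Tick 2: prefer B, take fin from B; A=[keg,spool] B=[lathe,node,axle,valve] C=[apple,fin]
Tick 3: prefer A, take keg from A; A=[spool] B=[lathe,node,axle,valve] C=[apple,fin,keg]
Tick 4: prefer B, take lathe from B; A=[spool] B=[node,axle,valve] C=[apple,fin,keg,lathe]
Tick 5: prefer A, take spool from A; A=[-] B=[node,axle,valve] C=[apple,fin,keg,lathe,spool]
Tick 6: prefer B, take node from B; A=[-] B=[axle,valve] C=[apple,fin,keg,lathe,spool,node]
Tick 7: prefer A, take axle from B; A=[-] B=[valve] C=[apple,fin,keg,lathe,spool,node,axle]
Tick 8: prefer B, take valve from B; A=[-] B=[-] C=[apple,fin,keg,lathe,spool,node,axle,valve]
Tick 9: prefer A, both empty, nothing taken; A=[-] B=[-] C=[apple,fin,keg,lathe,spool,node,axle,valve]
Tick 10: prefer B, both empty, nothing taken; A=[-] B=[-] C=[apple,fin,keg,lathe,spool,node,axle,valve]

Answer: apple fin keg lathe spool node axle valve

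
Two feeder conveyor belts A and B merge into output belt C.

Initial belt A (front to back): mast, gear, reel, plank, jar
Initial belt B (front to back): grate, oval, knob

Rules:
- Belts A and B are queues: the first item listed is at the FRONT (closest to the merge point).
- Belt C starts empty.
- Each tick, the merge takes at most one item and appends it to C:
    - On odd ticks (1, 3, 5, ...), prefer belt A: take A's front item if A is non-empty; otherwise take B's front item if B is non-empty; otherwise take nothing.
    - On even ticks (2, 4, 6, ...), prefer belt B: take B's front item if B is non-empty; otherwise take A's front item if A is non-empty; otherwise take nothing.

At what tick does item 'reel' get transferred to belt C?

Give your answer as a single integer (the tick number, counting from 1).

Answer: 5

Derivation:
Tick 1: prefer A, take mast from A; A=[gear,reel,plank,jar] B=[grate,oval,knob] C=[mast]
Tick 2: prefer B, take grate from B; A=[gear,reel,plank,jar] B=[oval,knob] C=[mast,grate]
Tick 3: prefer A, take gear from A; A=[reel,plank,jar] B=[oval,knob] C=[mast,grate,gear]
Tick 4: prefer B, take oval from B; A=[reel,plank,jar] B=[knob] C=[mast,grate,gear,oval]
Tick 5: prefer A, take reel from A; A=[plank,jar] B=[knob] C=[mast,grate,gear,oval,reel]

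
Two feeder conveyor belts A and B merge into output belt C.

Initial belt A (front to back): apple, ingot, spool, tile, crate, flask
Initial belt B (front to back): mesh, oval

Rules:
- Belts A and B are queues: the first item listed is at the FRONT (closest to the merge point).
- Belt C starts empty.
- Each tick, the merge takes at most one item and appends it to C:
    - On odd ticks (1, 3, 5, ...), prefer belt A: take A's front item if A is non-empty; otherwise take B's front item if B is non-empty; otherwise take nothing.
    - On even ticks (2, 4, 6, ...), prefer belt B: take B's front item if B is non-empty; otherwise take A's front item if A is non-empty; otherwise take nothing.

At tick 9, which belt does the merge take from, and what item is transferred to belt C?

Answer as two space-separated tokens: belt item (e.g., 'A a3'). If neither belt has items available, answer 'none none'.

Answer: none none

Derivation:
Tick 1: prefer A, take apple from A; A=[ingot,spool,tile,crate,flask] B=[mesh,oval] C=[apple]
Tick 2: prefer B, take mesh from B; A=[ingot,spool,tile,crate,flask] B=[oval] C=[apple,mesh]
Tick 3: prefer A, take ingot from A; A=[spool,tile,crate,flask] B=[oval] C=[apple,mesh,ingot]
Tick 4: prefer B, take oval from B; A=[spool,tile,crate,flask] B=[-] C=[apple,mesh,ingot,oval]
Tick 5: prefer A, take spool from A; A=[tile,crate,flask] B=[-] C=[apple,mesh,ingot,oval,spool]
Tick 6: prefer B, take tile from A; A=[crate,flask] B=[-] C=[apple,mesh,ingot,oval,spool,tile]
Tick 7: prefer A, take crate from A; A=[flask] B=[-] C=[apple,mesh,ingot,oval,spool,tile,crate]
Tick 8: prefer B, take flask from A; A=[-] B=[-] C=[apple,mesh,ingot,oval,spool,tile,crate,flask]
Tick 9: prefer A, both empty, nothing taken; A=[-] B=[-] C=[apple,mesh,ingot,oval,spool,tile,crate,flask]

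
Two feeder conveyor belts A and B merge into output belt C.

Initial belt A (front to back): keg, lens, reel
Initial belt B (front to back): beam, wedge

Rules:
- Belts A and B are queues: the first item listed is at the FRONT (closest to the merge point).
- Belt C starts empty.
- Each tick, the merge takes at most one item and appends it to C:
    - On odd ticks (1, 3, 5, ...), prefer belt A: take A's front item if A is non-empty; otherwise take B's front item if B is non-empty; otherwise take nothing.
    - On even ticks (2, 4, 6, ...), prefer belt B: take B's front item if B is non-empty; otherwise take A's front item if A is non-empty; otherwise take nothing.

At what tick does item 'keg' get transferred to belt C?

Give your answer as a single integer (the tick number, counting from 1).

Tick 1: prefer A, take keg from A; A=[lens,reel] B=[beam,wedge] C=[keg]

Answer: 1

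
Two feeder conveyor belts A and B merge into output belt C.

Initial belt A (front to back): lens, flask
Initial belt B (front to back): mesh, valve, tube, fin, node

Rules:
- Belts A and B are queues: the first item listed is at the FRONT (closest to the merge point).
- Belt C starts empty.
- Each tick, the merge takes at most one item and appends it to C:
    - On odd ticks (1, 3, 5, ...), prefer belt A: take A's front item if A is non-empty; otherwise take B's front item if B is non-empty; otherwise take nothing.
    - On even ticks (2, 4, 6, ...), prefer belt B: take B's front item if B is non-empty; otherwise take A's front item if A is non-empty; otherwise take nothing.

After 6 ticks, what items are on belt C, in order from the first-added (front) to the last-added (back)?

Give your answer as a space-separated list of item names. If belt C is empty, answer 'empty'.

Answer: lens mesh flask valve tube fin

Derivation:
Tick 1: prefer A, take lens from A; A=[flask] B=[mesh,valve,tube,fin,node] C=[lens]
Tick 2: prefer B, take mesh from B; A=[flask] B=[valve,tube,fin,node] C=[lens,mesh]
Tick 3: prefer A, take flask from A; A=[-] B=[valve,tube,fin,node] C=[lens,mesh,flask]
Tick 4: prefer B, take valve from B; A=[-] B=[tube,fin,node] C=[lens,mesh,flask,valve]
Tick 5: prefer A, take tube from B; A=[-] B=[fin,node] C=[lens,mesh,flask,valve,tube]
Tick 6: prefer B, take fin from B; A=[-] B=[node] C=[lens,mesh,flask,valve,tube,fin]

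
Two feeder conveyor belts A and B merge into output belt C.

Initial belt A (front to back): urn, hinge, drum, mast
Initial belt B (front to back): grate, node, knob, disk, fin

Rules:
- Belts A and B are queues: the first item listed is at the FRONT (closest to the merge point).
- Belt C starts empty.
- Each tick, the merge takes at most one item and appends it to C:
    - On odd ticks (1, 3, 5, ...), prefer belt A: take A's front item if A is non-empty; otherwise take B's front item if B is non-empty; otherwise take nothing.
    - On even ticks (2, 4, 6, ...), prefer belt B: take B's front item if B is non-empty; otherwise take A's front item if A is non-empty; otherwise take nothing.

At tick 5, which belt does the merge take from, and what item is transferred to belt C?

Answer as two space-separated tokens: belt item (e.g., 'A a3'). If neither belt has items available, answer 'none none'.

Answer: A drum

Derivation:
Tick 1: prefer A, take urn from A; A=[hinge,drum,mast] B=[grate,node,knob,disk,fin] C=[urn]
Tick 2: prefer B, take grate from B; A=[hinge,drum,mast] B=[node,knob,disk,fin] C=[urn,grate]
Tick 3: prefer A, take hinge from A; A=[drum,mast] B=[node,knob,disk,fin] C=[urn,grate,hinge]
Tick 4: prefer B, take node from B; A=[drum,mast] B=[knob,disk,fin] C=[urn,grate,hinge,node]
Tick 5: prefer A, take drum from A; A=[mast] B=[knob,disk,fin] C=[urn,grate,hinge,node,drum]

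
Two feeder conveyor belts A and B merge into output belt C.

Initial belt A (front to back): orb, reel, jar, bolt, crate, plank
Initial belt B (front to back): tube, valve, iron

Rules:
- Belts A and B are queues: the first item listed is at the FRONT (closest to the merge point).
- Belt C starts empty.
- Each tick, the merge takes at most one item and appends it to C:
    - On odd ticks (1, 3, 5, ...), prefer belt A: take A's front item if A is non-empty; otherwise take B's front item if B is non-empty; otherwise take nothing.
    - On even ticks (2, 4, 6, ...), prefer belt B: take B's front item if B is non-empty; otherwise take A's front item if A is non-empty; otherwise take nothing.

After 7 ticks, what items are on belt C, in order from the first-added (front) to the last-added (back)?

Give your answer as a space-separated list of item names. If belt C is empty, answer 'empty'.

Answer: orb tube reel valve jar iron bolt

Derivation:
Tick 1: prefer A, take orb from A; A=[reel,jar,bolt,crate,plank] B=[tube,valve,iron] C=[orb]
Tick 2: prefer B, take tube from B; A=[reel,jar,bolt,crate,plank] B=[valve,iron] C=[orb,tube]
Tick 3: prefer A, take reel from A; A=[jar,bolt,crate,plank] B=[valve,iron] C=[orb,tube,reel]
Tick 4: prefer B, take valve from B; A=[jar,bolt,crate,plank] B=[iron] C=[orb,tube,reel,valve]
Tick 5: prefer A, take jar from A; A=[bolt,crate,plank] B=[iron] C=[orb,tube,reel,valve,jar]
Tick 6: prefer B, take iron from B; A=[bolt,crate,plank] B=[-] C=[orb,tube,reel,valve,jar,iron]
Tick 7: prefer A, take bolt from A; A=[crate,plank] B=[-] C=[orb,tube,reel,valve,jar,iron,bolt]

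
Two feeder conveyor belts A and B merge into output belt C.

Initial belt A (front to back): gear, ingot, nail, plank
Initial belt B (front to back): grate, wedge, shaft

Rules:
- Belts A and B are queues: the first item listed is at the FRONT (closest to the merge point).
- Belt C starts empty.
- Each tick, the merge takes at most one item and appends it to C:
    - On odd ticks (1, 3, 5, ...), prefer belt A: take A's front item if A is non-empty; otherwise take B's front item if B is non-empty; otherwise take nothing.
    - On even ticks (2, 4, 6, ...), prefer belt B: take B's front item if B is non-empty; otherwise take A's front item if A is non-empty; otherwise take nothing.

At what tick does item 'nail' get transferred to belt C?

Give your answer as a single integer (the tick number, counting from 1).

Answer: 5

Derivation:
Tick 1: prefer A, take gear from A; A=[ingot,nail,plank] B=[grate,wedge,shaft] C=[gear]
Tick 2: prefer B, take grate from B; A=[ingot,nail,plank] B=[wedge,shaft] C=[gear,grate]
Tick 3: prefer A, take ingot from A; A=[nail,plank] B=[wedge,shaft] C=[gear,grate,ingot]
Tick 4: prefer B, take wedge from B; A=[nail,plank] B=[shaft] C=[gear,grate,ingot,wedge]
Tick 5: prefer A, take nail from A; A=[plank] B=[shaft] C=[gear,grate,ingot,wedge,nail]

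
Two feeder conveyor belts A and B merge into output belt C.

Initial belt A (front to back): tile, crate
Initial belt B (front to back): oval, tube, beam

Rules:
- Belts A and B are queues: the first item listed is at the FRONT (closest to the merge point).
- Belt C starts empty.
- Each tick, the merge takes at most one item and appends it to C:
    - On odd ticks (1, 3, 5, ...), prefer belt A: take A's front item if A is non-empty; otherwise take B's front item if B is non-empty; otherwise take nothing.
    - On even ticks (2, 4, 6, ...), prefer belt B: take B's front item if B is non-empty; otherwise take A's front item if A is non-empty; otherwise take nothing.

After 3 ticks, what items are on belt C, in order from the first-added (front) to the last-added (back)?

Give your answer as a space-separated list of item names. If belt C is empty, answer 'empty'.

Answer: tile oval crate

Derivation:
Tick 1: prefer A, take tile from A; A=[crate] B=[oval,tube,beam] C=[tile]
Tick 2: prefer B, take oval from B; A=[crate] B=[tube,beam] C=[tile,oval]
Tick 3: prefer A, take crate from A; A=[-] B=[tube,beam] C=[tile,oval,crate]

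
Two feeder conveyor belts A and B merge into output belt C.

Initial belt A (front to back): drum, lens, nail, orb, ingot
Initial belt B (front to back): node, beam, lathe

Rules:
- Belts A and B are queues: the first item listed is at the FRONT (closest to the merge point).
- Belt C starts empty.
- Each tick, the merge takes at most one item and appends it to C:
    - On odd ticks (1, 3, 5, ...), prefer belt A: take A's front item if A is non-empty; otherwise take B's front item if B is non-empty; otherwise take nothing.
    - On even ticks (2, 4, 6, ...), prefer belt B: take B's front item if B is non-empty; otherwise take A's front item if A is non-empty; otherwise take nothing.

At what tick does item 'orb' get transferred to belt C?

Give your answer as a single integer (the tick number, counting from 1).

Tick 1: prefer A, take drum from A; A=[lens,nail,orb,ingot] B=[node,beam,lathe] C=[drum]
Tick 2: prefer B, take node from B; A=[lens,nail,orb,ingot] B=[beam,lathe] C=[drum,node]
Tick 3: prefer A, take lens from A; A=[nail,orb,ingot] B=[beam,lathe] C=[drum,node,lens]
Tick 4: prefer B, take beam from B; A=[nail,orb,ingot] B=[lathe] C=[drum,node,lens,beam]
Tick 5: prefer A, take nail from A; A=[orb,ingot] B=[lathe] C=[drum,node,lens,beam,nail]
Tick 6: prefer B, take lathe from B; A=[orb,ingot] B=[-] C=[drum,node,lens,beam,nail,lathe]
Tick 7: prefer A, take orb from A; A=[ingot] B=[-] C=[drum,node,lens,beam,nail,lathe,orb]

Answer: 7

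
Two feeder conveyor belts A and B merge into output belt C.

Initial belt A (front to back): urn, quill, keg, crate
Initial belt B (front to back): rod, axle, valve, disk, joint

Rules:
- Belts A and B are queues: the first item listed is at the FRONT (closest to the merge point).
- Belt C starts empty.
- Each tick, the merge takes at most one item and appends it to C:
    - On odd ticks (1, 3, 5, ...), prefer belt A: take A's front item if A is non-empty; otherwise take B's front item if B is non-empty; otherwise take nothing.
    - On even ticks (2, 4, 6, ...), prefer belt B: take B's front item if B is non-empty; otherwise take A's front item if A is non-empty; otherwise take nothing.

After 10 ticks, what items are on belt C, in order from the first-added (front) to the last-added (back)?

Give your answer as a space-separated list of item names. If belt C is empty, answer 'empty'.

Tick 1: prefer A, take urn from A; A=[quill,keg,crate] B=[rod,axle,valve,disk,joint] C=[urn]
Tick 2: prefer B, take rod from B; A=[quill,keg,crate] B=[axle,valve,disk,joint] C=[urn,rod]
Tick 3: prefer A, take quill from A; A=[keg,crate] B=[axle,valve,disk,joint] C=[urn,rod,quill]
Tick 4: prefer B, take axle from B; A=[keg,crate] B=[valve,disk,joint] C=[urn,rod,quill,axle]
Tick 5: prefer A, take keg from A; A=[crate] B=[valve,disk,joint] C=[urn,rod,quill,axle,keg]
Tick 6: prefer B, take valve from B; A=[crate] B=[disk,joint] C=[urn,rod,quill,axle,keg,valve]
Tick 7: prefer A, take crate from A; A=[-] B=[disk,joint] C=[urn,rod,quill,axle,keg,valve,crate]
Tick 8: prefer B, take disk from B; A=[-] B=[joint] C=[urn,rod,quill,axle,keg,valve,crate,disk]
Tick 9: prefer A, take joint from B; A=[-] B=[-] C=[urn,rod,quill,axle,keg,valve,crate,disk,joint]
Tick 10: prefer B, both empty, nothing taken; A=[-] B=[-] C=[urn,rod,quill,axle,keg,valve,crate,disk,joint]

Answer: urn rod quill axle keg valve crate disk joint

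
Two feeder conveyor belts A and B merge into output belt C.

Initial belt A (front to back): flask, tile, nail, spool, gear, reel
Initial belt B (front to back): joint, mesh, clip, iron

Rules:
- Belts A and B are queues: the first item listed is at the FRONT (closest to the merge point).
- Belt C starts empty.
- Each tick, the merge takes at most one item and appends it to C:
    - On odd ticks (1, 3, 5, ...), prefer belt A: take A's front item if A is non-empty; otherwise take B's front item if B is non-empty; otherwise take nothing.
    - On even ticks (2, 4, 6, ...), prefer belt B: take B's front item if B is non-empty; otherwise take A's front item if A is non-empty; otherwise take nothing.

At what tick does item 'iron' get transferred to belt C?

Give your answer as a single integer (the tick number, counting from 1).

Answer: 8

Derivation:
Tick 1: prefer A, take flask from A; A=[tile,nail,spool,gear,reel] B=[joint,mesh,clip,iron] C=[flask]
Tick 2: prefer B, take joint from B; A=[tile,nail,spool,gear,reel] B=[mesh,clip,iron] C=[flask,joint]
Tick 3: prefer A, take tile from A; A=[nail,spool,gear,reel] B=[mesh,clip,iron] C=[flask,joint,tile]
Tick 4: prefer B, take mesh from B; A=[nail,spool,gear,reel] B=[clip,iron] C=[flask,joint,tile,mesh]
Tick 5: prefer A, take nail from A; A=[spool,gear,reel] B=[clip,iron] C=[flask,joint,tile,mesh,nail]
Tick 6: prefer B, take clip from B; A=[spool,gear,reel] B=[iron] C=[flask,joint,tile,mesh,nail,clip]
Tick 7: prefer A, take spool from A; A=[gear,reel] B=[iron] C=[flask,joint,tile,mesh,nail,clip,spool]
Tick 8: prefer B, take iron from B; A=[gear,reel] B=[-] C=[flask,joint,tile,mesh,nail,clip,spool,iron]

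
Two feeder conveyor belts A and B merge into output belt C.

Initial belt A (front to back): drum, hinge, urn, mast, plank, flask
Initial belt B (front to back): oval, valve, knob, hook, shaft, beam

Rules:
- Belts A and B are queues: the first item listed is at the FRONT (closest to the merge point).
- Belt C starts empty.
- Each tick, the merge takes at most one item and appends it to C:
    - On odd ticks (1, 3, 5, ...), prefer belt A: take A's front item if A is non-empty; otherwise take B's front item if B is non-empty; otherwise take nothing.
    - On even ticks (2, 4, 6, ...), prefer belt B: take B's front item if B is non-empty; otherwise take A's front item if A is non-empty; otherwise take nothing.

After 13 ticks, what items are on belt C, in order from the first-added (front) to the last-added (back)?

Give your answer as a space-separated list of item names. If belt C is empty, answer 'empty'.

Answer: drum oval hinge valve urn knob mast hook plank shaft flask beam

Derivation:
Tick 1: prefer A, take drum from A; A=[hinge,urn,mast,plank,flask] B=[oval,valve,knob,hook,shaft,beam] C=[drum]
Tick 2: prefer B, take oval from B; A=[hinge,urn,mast,plank,flask] B=[valve,knob,hook,shaft,beam] C=[drum,oval]
Tick 3: prefer A, take hinge from A; A=[urn,mast,plank,flask] B=[valve,knob,hook,shaft,beam] C=[drum,oval,hinge]
Tick 4: prefer B, take valve from B; A=[urn,mast,plank,flask] B=[knob,hook,shaft,beam] C=[drum,oval,hinge,valve]
Tick 5: prefer A, take urn from A; A=[mast,plank,flask] B=[knob,hook,shaft,beam] C=[drum,oval,hinge,valve,urn]
Tick 6: prefer B, take knob from B; A=[mast,plank,flask] B=[hook,shaft,beam] C=[drum,oval,hinge,valve,urn,knob]
Tick 7: prefer A, take mast from A; A=[plank,flask] B=[hook,shaft,beam] C=[drum,oval,hinge,valve,urn,knob,mast]
Tick 8: prefer B, take hook from B; A=[plank,flask] B=[shaft,beam] C=[drum,oval,hinge,valve,urn,knob,mast,hook]
Tick 9: prefer A, take plank from A; A=[flask] B=[shaft,beam] C=[drum,oval,hinge,valve,urn,knob,mast,hook,plank]
Tick 10: prefer B, take shaft from B; A=[flask] B=[beam] C=[drum,oval,hinge,valve,urn,knob,mast,hook,plank,shaft]
Tick 11: prefer A, take flask from A; A=[-] B=[beam] C=[drum,oval,hinge,valve,urn,knob,mast,hook,plank,shaft,flask]
Tick 12: prefer B, take beam from B; A=[-] B=[-] C=[drum,oval,hinge,valve,urn,knob,mast,hook,plank,shaft,flask,beam]
Tick 13: prefer A, both empty, nothing taken; A=[-] B=[-] C=[drum,oval,hinge,valve,urn,knob,mast,hook,plank,shaft,flask,beam]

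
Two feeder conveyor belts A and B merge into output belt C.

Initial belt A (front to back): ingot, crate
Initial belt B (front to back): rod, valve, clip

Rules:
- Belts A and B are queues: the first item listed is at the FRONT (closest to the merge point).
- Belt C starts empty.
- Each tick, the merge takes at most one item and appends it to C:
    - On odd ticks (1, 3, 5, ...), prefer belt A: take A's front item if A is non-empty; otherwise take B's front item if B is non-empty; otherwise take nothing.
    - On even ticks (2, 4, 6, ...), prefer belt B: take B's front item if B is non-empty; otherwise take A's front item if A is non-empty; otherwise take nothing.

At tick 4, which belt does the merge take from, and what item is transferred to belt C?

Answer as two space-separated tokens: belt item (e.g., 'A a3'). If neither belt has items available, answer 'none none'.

Tick 1: prefer A, take ingot from A; A=[crate] B=[rod,valve,clip] C=[ingot]
Tick 2: prefer B, take rod from B; A=[crate] B=[valve,clip] C=[ingot,rod]
Tick 3: prefer A, take crate from A; A=[-] B=[valve,clip] C=[ingot,rod,crate]
Tick 4: prefer B, take valve from B; A=[-] B=[clip] C=[ingot,rod,crate,valve]

Answer: B valve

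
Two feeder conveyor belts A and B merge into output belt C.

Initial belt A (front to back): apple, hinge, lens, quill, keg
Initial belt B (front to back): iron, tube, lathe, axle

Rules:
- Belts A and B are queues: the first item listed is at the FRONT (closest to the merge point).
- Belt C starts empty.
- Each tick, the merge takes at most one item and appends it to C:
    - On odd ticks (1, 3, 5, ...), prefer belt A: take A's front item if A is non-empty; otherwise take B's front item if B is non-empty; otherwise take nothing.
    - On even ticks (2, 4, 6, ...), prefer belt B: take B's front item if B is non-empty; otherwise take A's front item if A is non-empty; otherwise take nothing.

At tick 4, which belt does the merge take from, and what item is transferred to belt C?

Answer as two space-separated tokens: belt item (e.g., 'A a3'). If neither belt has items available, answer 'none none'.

Answer: B tube

Derivation:
Tick 1: prefer A, take apple from A; A=[hinge,lens,quill,keg] B=[iron,tube,lathe,axle] C=[apple]
Tick 2: prefer B, take iron from B; A=[hinge,lens,quill,keg] B=[tube,lathe,axle] C=[apple,iron]
Tick 3: prefer A, take hinge from A; A=[lens,quill,keg] B=[tube,lathe,axle] C=[apple,iron,hinge]
Tick 4: prefer B, take tube from B; A=[lens,quill,keg] B=[lathe,axle] C=[apple,iron,hinge,tube]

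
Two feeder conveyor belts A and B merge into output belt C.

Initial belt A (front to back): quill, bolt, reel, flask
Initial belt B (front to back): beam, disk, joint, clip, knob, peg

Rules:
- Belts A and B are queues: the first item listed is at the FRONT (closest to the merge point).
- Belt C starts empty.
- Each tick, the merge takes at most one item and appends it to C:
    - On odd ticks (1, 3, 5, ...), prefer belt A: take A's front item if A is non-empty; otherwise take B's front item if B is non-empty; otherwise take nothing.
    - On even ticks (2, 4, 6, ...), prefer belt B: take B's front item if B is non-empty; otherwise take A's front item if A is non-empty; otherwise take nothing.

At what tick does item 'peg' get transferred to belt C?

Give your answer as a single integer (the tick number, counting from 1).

Tick 1: prefer A, take quill from A; A=[bolt,reel,flask] B=[beam,disk,joint,clip,knob,peg] C=[quill]
Tick 2: prefer B, take beam from B; A=[bolt,reel,flask] B=[disk,joint,clip,knob,peg] C=[quill,beam]
Tick 3: prefer A, take bolt from A; A=[reel,flask] B=[disk,joint,clip,knob,peg] C=[quill,beam,bolt]
Tick 4: prefer B, take disk from B; A=[reel,flask] B=[joint,clip,knob,peg] C=[quill,beam,bolt,disk]
Tick 5: prefer A, take reel from A; A=[flask] B=[joint,clip,knob,peg] C=[quill,beam,bolt,disk,reel]
Tick 6: prefer B, take joint from B; A=[flask] B=[clip,knob,peg] C=[quill,beam,bolt,disk,reel,joint]
Tick 7: prefer A, take flask from A; A=[-] B=[clip,knob,peg] C=[quill,beam,bolt,disk,reel,joint,flask]
Tick 8: prefer B, take clip from B; A=[-] B=[knob,peg] C=[quill,beam,bolt,disk,reel,joint,flask,clip]
Tick 9: prefer A, take knob from B; A=[-] B=[peg] C=[quill,beam,bolt,disk,reel,joint,flask,clip,knob]
Tick 10: prefer B, take peg from B; A=[-] B=[-] C=[quill,beam,bolt,disk,reel,joint,flask,clip,knob,peg]

Answer: 10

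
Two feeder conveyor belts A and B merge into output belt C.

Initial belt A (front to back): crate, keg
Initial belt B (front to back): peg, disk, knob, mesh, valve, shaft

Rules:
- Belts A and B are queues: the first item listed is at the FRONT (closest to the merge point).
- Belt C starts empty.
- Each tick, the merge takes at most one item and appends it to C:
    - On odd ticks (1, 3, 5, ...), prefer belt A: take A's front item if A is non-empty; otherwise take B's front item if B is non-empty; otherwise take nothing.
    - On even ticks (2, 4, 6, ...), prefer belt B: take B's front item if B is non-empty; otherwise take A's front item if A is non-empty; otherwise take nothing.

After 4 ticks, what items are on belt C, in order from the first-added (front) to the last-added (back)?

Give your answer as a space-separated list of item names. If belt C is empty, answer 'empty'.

Tick 1: prefer A, take crate from A; A=[keg] B=[peg,disk,knob,mesh,valve,shaft] C=[crate]
Tick 2: prefer B, take peg from B; A=[keg] B=[disk,knob,mesh,valve,shaft] C=[crate,peg]
Tick 3: prefer A, take keg from A; A=[-] B=[disk,knob,mesh,valve,shaft] C=[crate,peg,keg]
Tick 4: prefer B, take disk from B; A=[-] B=[knob,mesh,valve,shaft] C=[crate,peg,keg,disk]

Answer: crate peg keg disk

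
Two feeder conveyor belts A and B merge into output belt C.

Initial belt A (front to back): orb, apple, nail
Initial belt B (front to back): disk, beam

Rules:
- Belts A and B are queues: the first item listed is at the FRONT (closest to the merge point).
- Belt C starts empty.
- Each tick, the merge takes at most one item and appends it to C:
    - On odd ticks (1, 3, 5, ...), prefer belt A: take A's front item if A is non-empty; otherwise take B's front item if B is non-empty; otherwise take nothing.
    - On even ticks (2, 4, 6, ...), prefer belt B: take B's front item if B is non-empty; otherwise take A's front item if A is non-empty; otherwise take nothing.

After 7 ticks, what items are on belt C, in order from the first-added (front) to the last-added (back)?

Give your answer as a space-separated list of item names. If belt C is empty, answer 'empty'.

Answer: orb disk apple beam nail

Derivation:
Tick 1: prefer A, take orb from A; A=[apple,nail] B=[disk,beam] C=[orb]
Tick 2: prefer B, take disk from B; A=[apple,nail] B=[beam] C=[orb,disk]
Tick 3: prefer A, take apple from A; A=[nail] B=[beam] C=[orb,disk,apple]
Tick 4: prefer B, take beam from B; A=[nail] B=[-] C=[orb,disk,apple,beam]
Tick 5: prefer A, take nail from A; A=[-] B=[-] C=[orb,disk,apple,beam,nail]
Tick 6: prefer B, both empty, nothing taken; A=[-] B=[-] C=[orb,disk,apple,beam,nail]
Tick 7: prefer A, both empty, nothing taken; A=[-] B=[-] C=[orb,disk,apple,beam,nail]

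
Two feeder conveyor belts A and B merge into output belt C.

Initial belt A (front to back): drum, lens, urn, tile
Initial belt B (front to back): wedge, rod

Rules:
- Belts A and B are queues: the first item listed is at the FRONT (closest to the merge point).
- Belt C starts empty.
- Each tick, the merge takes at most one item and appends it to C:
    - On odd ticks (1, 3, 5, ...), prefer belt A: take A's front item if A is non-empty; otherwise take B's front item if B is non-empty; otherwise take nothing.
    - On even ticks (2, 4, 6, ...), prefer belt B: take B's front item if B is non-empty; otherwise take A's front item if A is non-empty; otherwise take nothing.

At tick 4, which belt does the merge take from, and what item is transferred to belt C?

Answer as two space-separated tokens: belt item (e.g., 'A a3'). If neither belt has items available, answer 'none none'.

Answer: B rod

Derivation:
Tick 1: prefer A, take drum from A; A=[lens,urn,tile] B=[wedge,rod] C=[drum]
Tick 2: prefer B, take wedge from B; A=[lens,urn,tile] B=[rod] C=[drum,wedge]
Tick 3: prefer A, take lens from A; A=[urn,tile] B=[rod] C=[drum,wedge,lens]
Tick 4: prefer B, take rod from B; A=[urn,tile] B=[-] C=[drum,wedge,lens,rod]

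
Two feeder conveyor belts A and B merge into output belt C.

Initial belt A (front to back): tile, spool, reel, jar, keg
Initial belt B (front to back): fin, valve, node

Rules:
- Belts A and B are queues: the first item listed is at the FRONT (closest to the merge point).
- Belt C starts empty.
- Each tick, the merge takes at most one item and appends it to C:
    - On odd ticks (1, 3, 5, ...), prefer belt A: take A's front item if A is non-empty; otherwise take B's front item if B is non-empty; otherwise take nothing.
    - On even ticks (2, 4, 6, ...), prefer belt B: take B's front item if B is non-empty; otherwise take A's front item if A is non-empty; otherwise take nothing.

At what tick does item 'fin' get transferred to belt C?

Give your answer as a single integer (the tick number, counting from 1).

Answer: 2

Derivation:
Tick 1: prefer A, take tile from A; A=[spool,reel,jar,keg] B=[fin,valve,node] C=[tile]
Tick 2: prefer B, take fin from B; A=[spool,reel,jar,keg] B=[valve,node] C=[tile,fin]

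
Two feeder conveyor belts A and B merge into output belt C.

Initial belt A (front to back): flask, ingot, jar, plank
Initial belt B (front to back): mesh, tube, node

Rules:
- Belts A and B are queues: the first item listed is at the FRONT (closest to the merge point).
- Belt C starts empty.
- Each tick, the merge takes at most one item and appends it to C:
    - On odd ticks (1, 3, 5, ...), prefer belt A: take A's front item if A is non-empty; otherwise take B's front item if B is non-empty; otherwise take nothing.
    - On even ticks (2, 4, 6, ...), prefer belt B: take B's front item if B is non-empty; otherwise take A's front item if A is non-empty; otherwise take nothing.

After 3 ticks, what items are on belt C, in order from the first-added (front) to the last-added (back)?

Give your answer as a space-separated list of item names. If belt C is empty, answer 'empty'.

Tick 1: prefer A, take flask from A; A=[ingot,jar,plank] B=[mesh,tube,node] C=[flask]
Tick 2: prefer B, take mesh from B; A=[ingot,jar,plank] B=[tube,node] C=[flask,mesh]
Tick 3: prefer A, take ingot from A; A=[jar,plank] B=[tube,node] C=[flask,mesh,ingot]

Answer: flask mesh ingot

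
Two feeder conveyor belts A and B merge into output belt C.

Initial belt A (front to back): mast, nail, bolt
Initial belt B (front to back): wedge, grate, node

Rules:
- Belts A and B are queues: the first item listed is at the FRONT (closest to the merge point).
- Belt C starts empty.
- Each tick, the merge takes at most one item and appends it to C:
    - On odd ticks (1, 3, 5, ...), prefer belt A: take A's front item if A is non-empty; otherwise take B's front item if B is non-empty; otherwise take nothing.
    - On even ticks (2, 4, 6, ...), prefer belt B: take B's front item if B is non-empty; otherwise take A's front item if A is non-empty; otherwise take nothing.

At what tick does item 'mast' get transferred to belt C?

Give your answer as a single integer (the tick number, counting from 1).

Tick 1: prefer A, take mast from A; A=[nail,bolt] B=[wedge,grate,node] C=[mast]

Answer: 1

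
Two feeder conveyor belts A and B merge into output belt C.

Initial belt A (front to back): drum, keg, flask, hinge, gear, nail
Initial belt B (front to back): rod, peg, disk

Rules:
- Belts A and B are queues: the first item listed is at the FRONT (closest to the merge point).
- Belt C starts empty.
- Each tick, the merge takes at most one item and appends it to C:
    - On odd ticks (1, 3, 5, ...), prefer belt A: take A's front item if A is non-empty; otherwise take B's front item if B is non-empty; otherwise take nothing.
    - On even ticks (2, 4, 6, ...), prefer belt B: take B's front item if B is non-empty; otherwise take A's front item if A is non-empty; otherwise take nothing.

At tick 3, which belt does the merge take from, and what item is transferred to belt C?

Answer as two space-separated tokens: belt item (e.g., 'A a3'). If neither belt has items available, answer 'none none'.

Tick 1: prefer A, take drum from A; A=[keg,flask,hinge,gear,nail] B=[rod,peg,disk] C=[drum]
Tick 2: prefer B, take rod from B; A=[keg,flask,hinge,gear,nail] B=[peg,disk] C=[drum,rod]
Tick 3: prefer A, take keg from A; A=[flask,hinge,gear,nail] B=[peg,disk] C=[drum,rod,keg]

Answer: A keg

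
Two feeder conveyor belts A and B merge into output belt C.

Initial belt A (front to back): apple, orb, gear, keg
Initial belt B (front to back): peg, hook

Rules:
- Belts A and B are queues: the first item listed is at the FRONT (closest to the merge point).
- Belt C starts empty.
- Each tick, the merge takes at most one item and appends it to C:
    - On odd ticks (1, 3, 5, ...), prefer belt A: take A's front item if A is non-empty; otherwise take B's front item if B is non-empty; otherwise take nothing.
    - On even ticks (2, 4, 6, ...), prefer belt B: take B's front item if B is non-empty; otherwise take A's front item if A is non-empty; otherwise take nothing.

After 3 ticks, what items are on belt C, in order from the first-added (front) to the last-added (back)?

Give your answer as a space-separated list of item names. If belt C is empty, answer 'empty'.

Tick 1: prefer A, take apple from A; A=[orb,gear,keg] B=[peg,hook] C=[apple]
Tick 2: prefer B, take peg from B; A=[orb,gear,keg] B=[hook] C=[apple,peg]
Tick 3: prefer A, take orb from A; A=[gear,keg] B=[hook] C=[apple,peg,orb]

Answer: apple peg orb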